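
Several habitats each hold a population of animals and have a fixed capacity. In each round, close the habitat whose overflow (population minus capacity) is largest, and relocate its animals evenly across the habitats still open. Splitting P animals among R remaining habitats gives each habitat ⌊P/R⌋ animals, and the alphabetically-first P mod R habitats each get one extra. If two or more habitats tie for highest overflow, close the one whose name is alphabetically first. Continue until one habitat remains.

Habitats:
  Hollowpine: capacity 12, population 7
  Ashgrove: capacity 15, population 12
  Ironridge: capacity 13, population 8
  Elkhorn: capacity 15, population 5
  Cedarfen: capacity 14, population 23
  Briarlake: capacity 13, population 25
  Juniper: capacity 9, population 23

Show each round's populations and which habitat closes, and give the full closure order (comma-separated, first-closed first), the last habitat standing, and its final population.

Round 1: Ashgrove=12 Briarlake=25 Cedarfen=23 Elkhorn=5 Hollowpine=7 Ironridge=8 Juniper=23 → close Juniper (overflow 14)
  23÷6 = 3 each, +1 to first 5
Round 2: Ashgrove=16 Briarlake=29 Cedarfen=27 Elkhorn=9 Hollowpine=11 Ironridge=11 → close Briarlake (overflow 16)
  29÷5 = 5 each, +1 to first 4
Round 3: Ashgrove=22 Cedarfen=33 Elkhorn=15 Hollowpine=17 Ironridge=16 → close Cedarfen (overflow 19)
  33÷4 = 8 each, +1 to first 1
Round 4: Ashgrove=31 Elkhorn=23 Hollowpine=25 Ironridge=24 → close Ashgrove (overflow 16)
  31÷3 = 10 each, +1 to first 1
Round 5: Elkhorn=34 Hollowpine=35 Ironridge=34 → close Hollowpine (overflow 23)
  35÷2 = 17 each, +1 to first 1
Round 6: Elkhorn=52 Ironridge=51 → close Ironridge (overflow 38)
  51÷1 = 51 each, +1 to first 0

Closure order: Juniper, Briarlake, Cedarfen, Ashgrove, Hollowpine, Ironridge
Last habitat: Elkhorn with 103 animals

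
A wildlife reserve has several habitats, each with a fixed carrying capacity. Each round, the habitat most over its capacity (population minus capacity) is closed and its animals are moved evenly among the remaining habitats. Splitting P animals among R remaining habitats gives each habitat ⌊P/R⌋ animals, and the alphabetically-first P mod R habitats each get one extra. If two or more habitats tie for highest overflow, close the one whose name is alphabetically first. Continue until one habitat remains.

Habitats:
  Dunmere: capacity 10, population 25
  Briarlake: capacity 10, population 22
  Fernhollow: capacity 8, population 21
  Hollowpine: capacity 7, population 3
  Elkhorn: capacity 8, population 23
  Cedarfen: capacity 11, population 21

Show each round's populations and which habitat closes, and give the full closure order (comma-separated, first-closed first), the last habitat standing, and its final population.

Closure order: Dunmere, Elkhorn, Fernhollow, Briarlake, Cedarfen
Last habitat: Hollowpine with 115 animals

Round 1: Briarlake=22 Cedarfen=21 Dunmere=25 Elkhorn=23 Fernhollow=21 Hollowpine=3 → close Dunmere (overflow 15)
  25÷5 = 5 each, +1 to first 0
Round 2: Briarlake=27 Cedarfen=26 Elkhorn=28 Fernhollow=26 Hollowpine=8 → close Elkhorn (overflow 20)
  28÷4 = 7 each, +1 to first 0
Round 3: Briarlake=34 Cedarfen=33 Fernhollow=33 Hollowpine=15 → close Fernhollow (overflow 25)
  33÷3 = 11 each, +1 to first 0
Round 4: Briarlake=45 Cedarfen=44 Hollowpine=26 → close Briarlake (overflow 35)
  45÷2 = 22 each, +1 to first 1
Round 5: Cedarfen=67 Hollowpine=48 → close Cedarfen (overflow 56)
  67÷1 = 67 each, +1 to first 0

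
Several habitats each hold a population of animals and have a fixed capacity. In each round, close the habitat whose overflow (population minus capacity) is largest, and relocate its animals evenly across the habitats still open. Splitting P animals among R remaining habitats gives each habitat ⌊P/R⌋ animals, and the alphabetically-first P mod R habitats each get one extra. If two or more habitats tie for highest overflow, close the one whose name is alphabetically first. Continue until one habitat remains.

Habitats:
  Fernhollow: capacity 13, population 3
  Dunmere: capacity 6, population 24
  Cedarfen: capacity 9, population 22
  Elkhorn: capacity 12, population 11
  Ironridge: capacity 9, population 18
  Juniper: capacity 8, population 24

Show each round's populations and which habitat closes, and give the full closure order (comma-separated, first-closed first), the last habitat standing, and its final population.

Closure order: Dunmere, Juniper, Cedarfen, Ironridge, Elkhorn
Last habitat: Fernhollow with 102 animals

Round 1: Cedarfen=22 Dunmere=24 Elkhorn=11 Fernhollow=3 Ironridge=18 Juniper=24 → close Dunmere (overflow 18)
  24÷5 = 4 each, +1 to first 4
Round 2: Cedarfen=27 Elkhorn=16 Fernhollow=8 Ironridge=23 Juniper=28 → close Juniper (overflow 20)
  28÷4 = 7 each, +1 to first 0
Round 3: Cedarfen=34 Elkhorn=23 Fernhollow=15 Ironridge=30 → close Cedarfen (overflow 25)
  34÷3 = 11 each, +1 to first 1
Round 4: Elkhorn=35 Fernhollow=26 Ironridge=41 → close Ironridge (overflow 32)
  41÷2 = 20 each, +1 to first 1
Round 5: Elkhorn=56 Fernhollow=46 → close Elkhorn (overflow 44)
  56÷1 = 56 each, +1 to first 0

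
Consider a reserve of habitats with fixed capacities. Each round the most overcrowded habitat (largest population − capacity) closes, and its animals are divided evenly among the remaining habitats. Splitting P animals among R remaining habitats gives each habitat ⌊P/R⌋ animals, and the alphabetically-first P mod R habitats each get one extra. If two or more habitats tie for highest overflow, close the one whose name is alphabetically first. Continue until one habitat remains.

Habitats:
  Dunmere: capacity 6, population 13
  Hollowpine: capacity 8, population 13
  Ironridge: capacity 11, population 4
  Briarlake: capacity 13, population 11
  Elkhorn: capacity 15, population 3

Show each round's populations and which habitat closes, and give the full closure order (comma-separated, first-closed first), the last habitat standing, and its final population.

Round 1: Briarlake=11 Dunmere=13 Elkhorn=3 Hollowpine=13 Ironridge=4 → close Dunmere (overflow 7)
  13÷4 = 3 each, +1 to first 1
Round 2: Briarlake=15 Elkhorn=6 Hollowpine=16 Ironridge=7 → close Hollowpine (overflow 8)
  16÷3 = 5 each, +1 to first 1
Round 3: Briarlake=21 Elkhorn=11 Ironridge=12 → close Briarlake (overflow 8)
  21÷2 = 10 each, +1 to first 1
Round 4: Elkhorn=22 Ironridge=22 → close Ironridge (overflow 11)
  22÷1 = 22 each, +1 to first 0

Closure order: Dunmere, Hollowpine, Briarlake, Ironridge
Last habitat: Elkhorn with 44 animals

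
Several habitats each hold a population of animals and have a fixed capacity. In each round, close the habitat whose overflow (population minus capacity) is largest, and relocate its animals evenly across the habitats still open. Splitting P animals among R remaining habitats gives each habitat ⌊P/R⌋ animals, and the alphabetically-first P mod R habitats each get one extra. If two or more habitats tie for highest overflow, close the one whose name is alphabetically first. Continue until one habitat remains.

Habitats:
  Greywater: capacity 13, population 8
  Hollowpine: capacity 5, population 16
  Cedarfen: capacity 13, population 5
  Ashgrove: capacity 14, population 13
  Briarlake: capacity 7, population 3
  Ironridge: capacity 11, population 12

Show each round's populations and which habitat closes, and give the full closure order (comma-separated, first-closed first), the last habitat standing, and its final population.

Closure order: Hollowpine, Ironridge, Ashgrove, Briarlake, Greywater
Last habitat: Cedarfen with 57 animals

Round 1: Ashgrove=13 Briarlake=3 Cedarfen=5 Greywater=8 Hollowpine=16 Ironridge=12 → close Hollowpine (overflow 11)
  16÷5 = 3 each, +1 to first 1
Round 2: Ashgrove=17 Briarlake=6 Cedarfen=8 Greywater=11 Ironridge=15 → close Ironridge (overflow 4)
  15÷4 = 3 each, +1 to first 3
Round 3: Ashgrove=21 Briarlake=10 Cedarfen=12 Greywater=14 → close Ashgrove (overflow 7)
  21÷3 = 7 each, +1 to first 0
Round 4: Briarlake=17 Cedarfen=19 Greywater=21 → close Briarlake (overflow 10)
  17÷2 = 8 each, +1 to first 1
Round 5: Cedarfen=28 Greywater=29 → close Greywater (overflow 16)
  29÷1 = 29 each, +1 to first 0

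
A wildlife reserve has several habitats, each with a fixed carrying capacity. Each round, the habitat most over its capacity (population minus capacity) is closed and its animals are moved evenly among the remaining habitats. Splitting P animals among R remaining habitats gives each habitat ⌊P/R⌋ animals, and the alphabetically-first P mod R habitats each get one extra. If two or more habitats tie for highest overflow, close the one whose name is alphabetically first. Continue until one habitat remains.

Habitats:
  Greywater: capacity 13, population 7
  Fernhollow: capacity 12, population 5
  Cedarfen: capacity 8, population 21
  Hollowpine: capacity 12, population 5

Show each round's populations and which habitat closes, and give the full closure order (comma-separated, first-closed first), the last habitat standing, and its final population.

Closure order: Cedarfen, Greywater, Fernhollow
Last habitat: Hollowpine with 38 animals

Round 1: Cedarfen=21 Fernhollow=5 Greywater=7 Hollowpine=5 → close Cedarfen (overflow 13)
  21÷3 = 7 each, +1 to first 0
Round 2: Fernhollow=12 Greywater=14 Hollowpine=12 → close Greywater (overflow 1)
  14÷2 = 7 each, +1 to first 0
Round 3: Fernhollow=19 Hollowpine=19 → close Fernhollow (overflow 7)
  19÷1 = 19 each, +1 to first 0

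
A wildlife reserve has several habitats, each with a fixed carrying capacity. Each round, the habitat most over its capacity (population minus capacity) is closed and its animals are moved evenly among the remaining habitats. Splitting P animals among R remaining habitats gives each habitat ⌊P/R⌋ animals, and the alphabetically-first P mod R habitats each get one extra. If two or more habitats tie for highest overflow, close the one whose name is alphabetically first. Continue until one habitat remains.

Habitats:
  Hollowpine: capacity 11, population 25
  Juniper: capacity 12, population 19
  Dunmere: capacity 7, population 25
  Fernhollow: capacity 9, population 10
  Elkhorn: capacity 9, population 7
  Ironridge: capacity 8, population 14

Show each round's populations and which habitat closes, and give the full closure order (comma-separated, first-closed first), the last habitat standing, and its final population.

Closure order: Dunmere, Hollowpine, Juniper, Ironridge, Fernhollow
Last habitat: Elkhorn with 100 animals

Round 1: Dunmere=25 Elkhorn=7 Fernhollow=10 Hollowpine=25 Ironridge=14 Juniper=19 → close Dunmere (overflow 18)
  25÷5 = 5 each, +1 to first 0
Round 2: Elkhorn=12 Fernhollow=15 Hollowpine=30 Ironridge=19 Juniper=24 → close Hollowpine (overflow 19)
  30÷4 = 7 each, +1 to first 2
Round 3: Elkhorn=20 Fernhollow=23 Ironridge=26 Juniper=31 → close Juniper (overflow 19)
  31÷3 = 10 each, +1 to first 1
Round 4: Elkhorn=31 Fernhollow=33 Ironridge=36 → close Ironridge (overflow 28)
  36÷2 = 18 each, +1 to first 0
Round 5: Elkhorn=49 Fernhollow=51 → close Fernhollow (overflow 42)
  51÷1 = 51 each, +1 to first 0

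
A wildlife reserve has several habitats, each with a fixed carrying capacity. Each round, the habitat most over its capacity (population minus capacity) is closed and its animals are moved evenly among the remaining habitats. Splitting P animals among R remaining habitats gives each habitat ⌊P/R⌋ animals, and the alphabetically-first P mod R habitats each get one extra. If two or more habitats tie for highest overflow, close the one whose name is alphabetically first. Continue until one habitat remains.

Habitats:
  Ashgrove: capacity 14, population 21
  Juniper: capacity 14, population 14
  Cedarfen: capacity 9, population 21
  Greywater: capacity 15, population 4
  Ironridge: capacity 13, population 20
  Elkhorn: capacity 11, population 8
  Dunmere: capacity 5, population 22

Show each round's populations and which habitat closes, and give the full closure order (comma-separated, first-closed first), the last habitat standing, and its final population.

Closure order: Dunmere, Cedarfen, Ashgrove, Ironridge, Elkhorn, Juniper
Last habitat: Greywater with 110 animals

Round 1: Ashgrove=21 Cedarfen=21 Dunmere=22 Elkhorn=8 Greywater=4 Ironridge=20 Juniper=14 → close Dunmere (overflow 17)
  22÷6 = 3 each, +1 to first 4
Round 2: Ashgrove=25 Cedarfen=25 Elkhorn=12 Greywater=8 Ironridge=23 Juniper=17 → close Cedarfen (overflow 16)
  25÷5 = 5 each, +1 to first 0
Round 3: Ashgrove=30 Elkhorn=17 Greywater=13 Ironridge=28 Juniper=22 → close Ashgrove (overflow 16)
  30÷4 = 7 each, +1 to first 2
Round 4: Elkhorn=25 Greywater=21 Ironridge=35 Juniper=29 → close Ironridge (overflow 22)
  35÷3 = 11 each, +1 to first 2
Round 5: Elkhorn=37 Greywater=33 Juniper=40 → close Elkhorn (overflow 26)
  37÷2 = 18 each, +1 to first 1
Round 6: Greywater=52 Juniper=58 → close Juniper (overflow 44)
  58÷1 = 58 each, +1 to first 0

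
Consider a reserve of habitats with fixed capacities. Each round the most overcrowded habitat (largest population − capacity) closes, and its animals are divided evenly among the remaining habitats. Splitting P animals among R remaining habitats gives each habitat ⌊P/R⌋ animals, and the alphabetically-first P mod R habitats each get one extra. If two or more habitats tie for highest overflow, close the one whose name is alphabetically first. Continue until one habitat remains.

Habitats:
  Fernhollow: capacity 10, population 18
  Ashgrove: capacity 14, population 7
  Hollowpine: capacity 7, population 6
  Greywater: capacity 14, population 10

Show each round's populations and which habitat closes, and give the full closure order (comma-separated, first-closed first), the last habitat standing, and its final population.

Round 1: Ashgrove=7 Fernhollow=18 Greywater=10 Hollowpine=6 → close Fernhollow (overflow 8)
  18÷3 = 6 each, +1 to first 0
Round 2: Ashgrove=13 Greywater=16 Hollowpine=12 → close Hollowpine (overflow 5)
  12÷2 = 6 each, +1 to first 0
Round 3: Ashgrove=19 Greywater=22 → close Greywater (overflow 8)
  22÷1 = 22 each, +1 to first 0

Closure order: Fernhollow, Hollowpine, Greywater
Last habitat: Ashgrove with 41 animals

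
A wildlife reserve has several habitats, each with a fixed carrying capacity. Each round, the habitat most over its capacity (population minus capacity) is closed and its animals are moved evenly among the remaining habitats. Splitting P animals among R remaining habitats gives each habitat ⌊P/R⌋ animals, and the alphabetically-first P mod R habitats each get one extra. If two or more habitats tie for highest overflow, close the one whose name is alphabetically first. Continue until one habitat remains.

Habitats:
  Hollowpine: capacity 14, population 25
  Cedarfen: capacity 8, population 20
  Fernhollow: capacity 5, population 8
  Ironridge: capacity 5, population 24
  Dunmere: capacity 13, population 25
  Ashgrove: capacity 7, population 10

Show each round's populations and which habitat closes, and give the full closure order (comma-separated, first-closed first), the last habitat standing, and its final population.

Closure order: Ironridge, Cedarfen, Dunmere, Hollowpine, Ashgrove
Last habitat: Fernhollow with 112 animals

Round 1: Ashgrove=10 Cedarfen=20 Dunmere=25 Fernhollow=8 Hollowpine=25 Ironridge=24 → close Ironridge (overflow 19)
  24÷5 = 4 each, +1 to first 4
Round 2: Ashgrove=15 Cedarfen=25 Dunmere=30 Fernhollow=13 Hollowpine=29 → close Cedarfen (overflow 17)
  25÷4 = 6 each, +1 to first 1
Round 3: Ashgrove=22 Dunmere=36 Fernhollow=19 Hollowpine=35 → close Dunmere (overflow 23)
  36÷3 = 12 each, +1 to first 0
Round 4: Ashgrove=34 Fernhollow=31 Hollowpine=47 → close Hollowpine (overflow 33)
  47÷2 = 23 each, +1 to first 1
Round 5: Ashgrove=58 Fernhollow=54 → close Ashgrove (overflow 51)
  58÷1 = 58 each, +1 to first 0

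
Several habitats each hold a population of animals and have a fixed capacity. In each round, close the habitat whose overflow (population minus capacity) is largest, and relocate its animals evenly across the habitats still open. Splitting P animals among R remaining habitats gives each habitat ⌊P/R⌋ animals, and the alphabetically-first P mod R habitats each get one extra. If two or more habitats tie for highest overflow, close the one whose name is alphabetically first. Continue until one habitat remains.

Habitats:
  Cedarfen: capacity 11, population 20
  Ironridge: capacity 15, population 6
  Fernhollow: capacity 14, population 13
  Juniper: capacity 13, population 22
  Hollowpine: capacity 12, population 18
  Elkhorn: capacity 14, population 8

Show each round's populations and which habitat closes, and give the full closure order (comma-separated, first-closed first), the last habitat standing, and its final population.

Closure order: Cedarfen, Juniper, Hollowpine, Fernhollow, Elkhorn
Last habitat: Ironridge with 87 animals

Round 1: Cedarfen=20 Elkhorn=8 Fernhollow=13 Hollowpine=18 Ironridge=6 Juniper=22 → close Cedarfen (overflow 9)
  20÷5 = 4 each, +1 to first 0
Round 2: Elkhorn=12 Fernhollow=17 Hollowpine=22 Ironridge=10 Juniper=26 → close Juniper (overflow 13)
  26÷4 = 6 each, +1 to first 2
Round 3: Elkhorn=19 Fernhollow=24 Hollowpine=28 Ironridge=16 → close Hollowpine (overflow 16)
  28÷3 = 9 each, +1 to first 1
Round 4: Elkhorn=29 Fernhollow=33 Ironridge=25 → close Fernhollow (overflow 19)
  33÷2 = 16 each, +1 to first 1
Round 5: Elkhorn=46 Ironridge=41 → close Elkhorn (overflow 32)
  46÷1 = 46 each, +1 to first 0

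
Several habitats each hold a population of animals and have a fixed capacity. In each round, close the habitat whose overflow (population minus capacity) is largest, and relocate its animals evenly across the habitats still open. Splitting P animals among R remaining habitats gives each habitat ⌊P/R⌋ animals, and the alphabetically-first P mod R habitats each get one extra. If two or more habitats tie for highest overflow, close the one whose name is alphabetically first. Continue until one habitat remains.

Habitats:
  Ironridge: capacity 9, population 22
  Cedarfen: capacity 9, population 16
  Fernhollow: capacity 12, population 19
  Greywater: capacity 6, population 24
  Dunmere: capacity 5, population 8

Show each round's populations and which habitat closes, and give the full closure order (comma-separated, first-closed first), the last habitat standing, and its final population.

Round 1: Cedarfen=16 Dunmere=8 Fernhollow=19 Greywater=24 Ironridge=22 → close Greywater (overflow 18)
  24÷4 = 6 each, +1 to first 0
Round 2: Cedarfen=22 Dunmere=14 Fernhollow=25 Ironridge=28 → close Ironridge (overflow 19)
  28÷3 = 9 each, +1 to first 1
Round 3: Cedarfen=32 Dunmere=23 Fernhollow=34 → close Cedarfen (overflow 23)
  32÷2 = 16 each, +1 to first 0
Round 4: Dunmere=39 Fernhollow=50 → close Fernhollow (overflow 38)
  50÷1 = 50 each, +1 to first 0

Closure order: Greywater, Ironridge, Cedarfen, Fernhollow
Last habitat: Dunmere with 89 animals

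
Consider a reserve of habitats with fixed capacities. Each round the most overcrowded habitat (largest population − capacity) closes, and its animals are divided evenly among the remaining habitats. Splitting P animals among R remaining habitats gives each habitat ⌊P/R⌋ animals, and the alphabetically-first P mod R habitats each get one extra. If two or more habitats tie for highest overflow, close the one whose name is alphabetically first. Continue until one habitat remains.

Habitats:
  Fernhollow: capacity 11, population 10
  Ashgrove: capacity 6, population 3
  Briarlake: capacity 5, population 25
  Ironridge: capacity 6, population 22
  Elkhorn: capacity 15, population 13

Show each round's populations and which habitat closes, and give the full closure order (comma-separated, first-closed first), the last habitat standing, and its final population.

Closure order: Briarlake, Ironridge, Ashgrove, Fernhollow
Last habitat: Elkhorn with 73 animals

Round 1: Ashgrove=3 Briarlake=25 Elkhorn=13 Fernhollow=10 Ironridge=22 → close Briarlake (overflow 20)
  25÷4 = 6 each, +1 to first 1
Round 2: Ashgrove=10 Elkhorn=19 Fernhollow=16 Ironridge=28 → close Ironridge (overflow 22)
  28÷3 = 9 each, +1 to first 1
Round 3: Ashgrove=20 Elkhorn=28 Fernhollow=25 → close Ashgrove (overflow 14)
  20÷2 = 10 each, +1 to first 0
Round 4: Elkhorn=38 Fernhollow=35 → close Fernhollow (overflow 24)
  35÷1 = 35 each, +1 to first 0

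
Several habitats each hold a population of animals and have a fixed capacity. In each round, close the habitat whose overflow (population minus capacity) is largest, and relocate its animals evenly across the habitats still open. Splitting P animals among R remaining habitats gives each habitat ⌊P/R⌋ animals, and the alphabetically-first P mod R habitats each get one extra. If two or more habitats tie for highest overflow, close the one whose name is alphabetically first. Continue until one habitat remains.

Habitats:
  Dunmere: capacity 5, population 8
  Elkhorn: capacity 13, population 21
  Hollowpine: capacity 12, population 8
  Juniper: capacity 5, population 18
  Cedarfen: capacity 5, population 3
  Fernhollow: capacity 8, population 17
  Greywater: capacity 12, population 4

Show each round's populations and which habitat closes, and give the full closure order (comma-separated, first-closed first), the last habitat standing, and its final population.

Closure order: Juniper, Fernhollow, Elkhorn, Dunmere, Cedarfen, Hollowpine
Last habitat: Greywater with 79 animals

Round 1: Cedarfen=3 Dunmere=8 Elkhorn=21 Fernhollow=17 Greywater=4 Hollowpine=8 Juniper=18 → close Juniper (overflow 13)
  18÷6 = 3 each, +1 to first 0
Round 2: Cedarfen=6 Dunmere=11 Elkhorn=24 Fernhollow=20 Greywater=7 Hollowpine=11 → close Fernhollow (overflow 12)
  20÷5 = 4 each, +1 to first 0
Round 3: Cedarfen=10 Dunmere=15 Elkhorn=28 Greywater=11 Hollowpine=15 → close Elkhorn (overflow 15)
  28÷4 = 7 each, +1 to first 0
Round 4: Cedarfen=17 Dunmere=22 Greywater=18 Hollowpine=22 → close Dunmere (overflow 17)
  22÷3 = 7 each, +1 to first 1
Round 5: Cedarfen=25 Greywater=25 Hollowpine=29 → close Cedarfen (overflow 20)
  25÷2 = 12 each, +1 to first 1
Round 6: Greywater=38 Hollowpine=41 → close Hollowpine (overflow 29)
  41÷1 = 41 each, +1 to first 0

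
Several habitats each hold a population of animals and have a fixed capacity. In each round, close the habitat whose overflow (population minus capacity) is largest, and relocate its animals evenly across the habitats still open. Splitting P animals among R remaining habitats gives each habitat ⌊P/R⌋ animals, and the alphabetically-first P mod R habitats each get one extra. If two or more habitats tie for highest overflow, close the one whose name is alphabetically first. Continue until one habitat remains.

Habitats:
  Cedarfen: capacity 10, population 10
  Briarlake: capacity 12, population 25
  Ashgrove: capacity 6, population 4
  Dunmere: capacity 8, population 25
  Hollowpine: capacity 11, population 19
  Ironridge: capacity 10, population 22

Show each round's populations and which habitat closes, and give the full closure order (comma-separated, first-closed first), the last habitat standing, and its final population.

Closure order: Dunmere, Briarlake, Ironridge, Hollowpine, Cedarfen
Last habitat: Ashgrove with 105 animals

Round 1: Ashgrove=4 Briarlake=25 Cedarfen=10 Dunmere=25 Hollowpine=19 Ironridge=22 → close Dunmere (overflow 17)
  25÷5 = 5 each, +1 to first 0
Round 2: Ashgrove=9 Briarlake=30 Cedarfen=15 Hollowpine=24 Ironridge=27 → close Briarlake (overflow 18)
  30÷4 = 7 each, +1 to first 2
Round 3: Ashgrove=17 Cedarfen=23 Hollowpine=31 Ironridge=34 → close Ironridge (overflow 24)
  34÷3 = 11 each, +1 to first 1
Round 4: Ashgrove=29 Cedarfen=34 Hollowpine=42 → close Hollowpine (overflow 31)
  42÷2 = 21 each, +1 to first 0
Round 5: Ashgrove=50 Cedarfen=55 → close Cedarfen (overflow 45)
  55÷1 = 55 each, +1 to first 0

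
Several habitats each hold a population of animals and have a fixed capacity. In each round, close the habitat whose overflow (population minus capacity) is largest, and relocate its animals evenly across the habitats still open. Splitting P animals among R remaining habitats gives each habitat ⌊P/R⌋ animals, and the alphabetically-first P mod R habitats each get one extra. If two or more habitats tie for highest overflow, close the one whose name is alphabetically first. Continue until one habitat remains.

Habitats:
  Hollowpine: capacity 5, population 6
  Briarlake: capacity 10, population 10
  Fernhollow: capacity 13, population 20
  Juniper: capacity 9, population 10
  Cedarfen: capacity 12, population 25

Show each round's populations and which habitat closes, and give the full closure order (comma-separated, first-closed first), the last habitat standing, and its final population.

Closure order: Cedarfen, Fernhollow, Briarlake, Hollowpine
Last habitat: Juniper with 71 animals

Round 1: Briarlake=10 Cedarfen=25 Fernhollow=20 Hollowpine=6 Juniper=10 → close Cedarfen (overflow 13)
  25÷4 = 6 each, +1 to first 1
Round 2: Briarlake=17 Fernhollow=26 Hollowpine=12 Juniper=16 → close Fernhollow (overflow 13)
  26÷3 = 8 each, +1 to first 2
Round 3: Briarlake=26 Hollowpine=21 Juniper=24 → close Briarlake (overflow 16)
  26÷2 = 13 each, +1 to first 0
Round 4: Hollowpine=34 Juniper=37 → close Hollowpine (overflow 29)
  34÷1 = 34 each, +1 to first 0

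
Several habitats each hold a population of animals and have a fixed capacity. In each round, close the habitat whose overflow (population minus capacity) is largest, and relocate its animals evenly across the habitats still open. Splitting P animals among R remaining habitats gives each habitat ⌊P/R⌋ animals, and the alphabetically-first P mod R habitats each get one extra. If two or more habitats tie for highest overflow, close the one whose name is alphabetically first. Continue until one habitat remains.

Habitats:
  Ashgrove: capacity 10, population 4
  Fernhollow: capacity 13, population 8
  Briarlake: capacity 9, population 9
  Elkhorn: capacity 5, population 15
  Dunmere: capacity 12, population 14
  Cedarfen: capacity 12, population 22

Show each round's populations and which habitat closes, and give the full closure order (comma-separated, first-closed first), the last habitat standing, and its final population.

Closure order: Cedarfen, Elkhorn, Dunmere, Briarlake, Ashgrove
Last habitat: Fernhollow with 72 animals

Round 1: Ashgrove=4 Briarlake=9 Cedarfen=22 Dunmere=14 Elkhorn=15 Fernhollow=8 → close Cedarfen (overflow 10)
  22÷5 = 4 each, +1 to first 2
Round 2: Ashgrove=9 Briarlake=14 Dunmere=18 Elkhorn=19 Fernhollow=12 → close Elkhorn (overflow 14)
  19÷4 = 4 each, +1 to first 3
Round 3: Ashgrove=14 Briarlake=19 Dunmere=23 Fernhollow=16 → close Dunmere (overflow 11)
  23÷3 = 7 each, +1 to first 2
Round 4: Ashgrove=22 Briarlake=27 Fernhollow=23 → close Briarlake (overflow 18)
  27÷2 = 13 each, +1 to first 1
Round 5: Ashgrove=36 Fernhollow=36 → close Ashgrove (overflow 26)
  36÷1 = 36 each, +1 to first 0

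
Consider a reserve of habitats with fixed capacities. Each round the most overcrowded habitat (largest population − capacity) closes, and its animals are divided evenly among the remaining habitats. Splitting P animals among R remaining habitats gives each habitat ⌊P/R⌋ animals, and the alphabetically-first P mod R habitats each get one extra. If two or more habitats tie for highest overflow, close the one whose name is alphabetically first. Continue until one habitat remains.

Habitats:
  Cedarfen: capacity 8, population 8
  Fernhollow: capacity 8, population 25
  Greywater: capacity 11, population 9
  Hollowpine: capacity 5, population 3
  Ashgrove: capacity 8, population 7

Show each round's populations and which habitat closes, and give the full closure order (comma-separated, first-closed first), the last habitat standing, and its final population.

Closure order: Fernhollow, Ashgrove, Cedarfen, Greywater
Last habitat: Hollowpine with 52 animals

Round 1: Ashgrove=7 Cedarfen=8 Fernhollow=25 Greywater=9 Hollowpine=3 → close Fernhollow (overflow 17)
  25÷4 = 6 each, +1 to first 1
Round 2: Ashgrove=14 Cedarfen=14 Greywater=15 Hollowpine=9 → close Ashgrove (overflow 6)
  14÷3 = 4 each, +1 to first 2
Round 3: Cedarfen=19 Greywater=20 Hollowpine=13 → close Cedarfen (overflow 11)
  19÷2 = 9 each, +1 to first 1
Round 4: Greywater=30 Hollowpine=22 → close Greywater (overflow 19)
  30÷1 = 30 each, +1 to first 0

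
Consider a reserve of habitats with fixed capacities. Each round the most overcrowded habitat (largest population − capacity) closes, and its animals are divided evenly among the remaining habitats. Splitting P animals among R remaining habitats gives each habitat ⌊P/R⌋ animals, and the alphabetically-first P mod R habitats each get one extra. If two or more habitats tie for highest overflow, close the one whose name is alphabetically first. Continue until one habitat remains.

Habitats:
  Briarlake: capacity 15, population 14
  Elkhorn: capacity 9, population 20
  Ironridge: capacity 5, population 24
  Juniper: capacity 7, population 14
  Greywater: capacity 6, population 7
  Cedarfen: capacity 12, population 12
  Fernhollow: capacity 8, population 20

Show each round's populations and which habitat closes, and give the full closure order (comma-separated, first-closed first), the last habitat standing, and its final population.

Closure order: Ironridge, Fernhollow, Elkhorn, Juniper, Briarlake, Cedarfen
Last habitat: Greywater with 111 animals

Round 1: Briarlake=14 Cedarfen=12 Elkhorn=20 Fernhollow=20 Greywater=7 Ironridge=24 Juniper=14 → close Ironridge (overflow 19)
  24÷6 = 4 each, +1 to first 0
Round 2: Briarlake=18 Cedarfen=16 Elkhorn=24 Fernhollow=24 Greywater=11 Juniper=18 → close Fernhollow (overflow 16)
  24÷5 = 4 each, +1 to first 4
Round 3: Briarlake=23 Cedarfen=21 Elkhorn=29 Greywater=16 Juniper=22 → close Elkhorn (overflow 20)
  29÷4 = 7 each, +1 to first 1
Round 4: Briarlake=31 Cedarfen=28 Greywater=23 Juniper=29 → close Juniper (overflow 22)
  29÷3 = 9 each, +1 to first 2
Round 5: Briarlake=41 Cedarfen=38 Greywater=32 → close Briarlake (overflow 26)
  41÷2 = 20 each, +1 to first 1
Round 6: Cedarfen=59 Greywater=52 → close Cedarfen (overflow 47)
  59÷1 = 59 each, +1 to first 0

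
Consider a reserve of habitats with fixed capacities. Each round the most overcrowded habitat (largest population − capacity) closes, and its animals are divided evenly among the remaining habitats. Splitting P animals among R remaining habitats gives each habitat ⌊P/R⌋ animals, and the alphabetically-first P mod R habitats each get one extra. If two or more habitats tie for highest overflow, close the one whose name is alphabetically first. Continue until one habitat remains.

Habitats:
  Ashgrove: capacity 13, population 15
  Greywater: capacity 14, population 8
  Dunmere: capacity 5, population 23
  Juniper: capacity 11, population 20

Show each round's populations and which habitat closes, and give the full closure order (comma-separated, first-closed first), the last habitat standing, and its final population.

Closure order: Dunmere, Juniper, Ashgrove
Last habitat: Greywater with 66 animals

Round 1: Ashgrove=15 Dunmere=23 Greywater=8 Juniper=20 → close Dunmere (overflow 18)
  23÷3 = 7 each, +1 to first 2
Round 2: Ashgrove=23 Greywater=16 Juniper=27 → close Juniper (overflow 16)
  27÷2 = 13 each, +1 to first 1
Round 3: Ashgrove=37 Greywater=29 → close Ashgrove (overflow 24)
  37÷1 = 37 each, +1 to first 0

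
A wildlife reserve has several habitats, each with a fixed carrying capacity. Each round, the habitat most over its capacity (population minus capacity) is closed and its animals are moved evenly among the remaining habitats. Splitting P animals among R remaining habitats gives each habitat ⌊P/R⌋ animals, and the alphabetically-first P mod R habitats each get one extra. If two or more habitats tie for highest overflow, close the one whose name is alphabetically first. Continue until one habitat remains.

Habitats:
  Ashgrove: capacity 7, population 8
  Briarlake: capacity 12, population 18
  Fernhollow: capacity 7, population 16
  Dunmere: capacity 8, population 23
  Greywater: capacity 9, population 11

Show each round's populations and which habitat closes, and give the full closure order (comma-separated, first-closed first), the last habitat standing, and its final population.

Closure order: Dunmere, Fernhollow, Briarlake, Ashgrove
Last habitat: Greywater with 76 animals

Round 1: Ashgrove=8 Briarlake=18 Dunmere=23 Fernhollow=16 Greywater=11 → close Dunmere (overflow 15)
  23÷4 = 5 each, +1 to first 3
Round 2: Ashgrove=14 Briarlake=24 Fernhollow=22 Greywater=16 → close Fernhollow (overflow 15)
  22÷3 = 7 each, +1 to first 1
Round 3: Ashgrove=22 Briarlake=31 Greywater=23 → close Briarlake (overflow 19)
  31÷2 = 15 each, +1 to first 1
Round 4: Ashgrove=38 Greywater=38 → close Ashgrove (overflow 31)
  38÷1 = 38 each, +1 to first 0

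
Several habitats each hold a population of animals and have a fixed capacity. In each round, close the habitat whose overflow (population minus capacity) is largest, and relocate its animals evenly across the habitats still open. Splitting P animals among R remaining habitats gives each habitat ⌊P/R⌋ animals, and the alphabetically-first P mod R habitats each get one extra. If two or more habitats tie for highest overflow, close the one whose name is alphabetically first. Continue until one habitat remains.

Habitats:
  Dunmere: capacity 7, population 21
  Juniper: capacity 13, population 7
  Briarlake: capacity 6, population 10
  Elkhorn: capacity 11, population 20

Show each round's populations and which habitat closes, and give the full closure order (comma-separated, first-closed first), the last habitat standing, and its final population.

Round 1: Briarlake=10 Dunmere=21 Elkhorn=20 Juniper=7 → close Dunmere (overflow 14)
  21÷3 = 7 each, +1 to first 0
Round 2: Briarlake=17 Elkhorn=27 Juniper=14 → close Elkhorn (overflow 16)
  27÷2 = 13 each, +1 to first 1
Round 3: Briarlake=31 Juniper=27 → close Briarlake (overflow 25)
  31÷1 = 31 each, +1 to first 0

Closure order: Dunmere, Elkhorn, Briarlake
Last habitat: Juniper with 58 animals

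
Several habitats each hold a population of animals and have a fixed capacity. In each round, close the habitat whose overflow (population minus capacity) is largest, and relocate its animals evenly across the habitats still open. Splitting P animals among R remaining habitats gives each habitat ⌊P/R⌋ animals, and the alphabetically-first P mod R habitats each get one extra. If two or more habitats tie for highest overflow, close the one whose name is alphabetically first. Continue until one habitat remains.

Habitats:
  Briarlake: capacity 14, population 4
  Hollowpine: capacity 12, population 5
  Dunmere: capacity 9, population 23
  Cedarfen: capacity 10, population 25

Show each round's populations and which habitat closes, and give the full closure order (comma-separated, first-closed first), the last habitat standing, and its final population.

Closure order: Cedarfen, Dunmere, Hollowpine
Last habitat: Briarlake with 57 animals

Round 1: Briarlake=4 Cedarfen=25 Dunmere=23 Hollowpine=5 → close Cedarfen (overflow 15)
  25÷3 = 8 each, +1 to first 1
Round 2: Briarlake=13 Dunmere=31 Hollowpine=13 → close Dunmere (overflow 22)
  31÷2 = 15 each, +1 to first 1
Round 3: Briarlake=29 Hollowpine=28 → close Hollowpine (overflow 16)
  28÷1 = 28 each, +1 to first 0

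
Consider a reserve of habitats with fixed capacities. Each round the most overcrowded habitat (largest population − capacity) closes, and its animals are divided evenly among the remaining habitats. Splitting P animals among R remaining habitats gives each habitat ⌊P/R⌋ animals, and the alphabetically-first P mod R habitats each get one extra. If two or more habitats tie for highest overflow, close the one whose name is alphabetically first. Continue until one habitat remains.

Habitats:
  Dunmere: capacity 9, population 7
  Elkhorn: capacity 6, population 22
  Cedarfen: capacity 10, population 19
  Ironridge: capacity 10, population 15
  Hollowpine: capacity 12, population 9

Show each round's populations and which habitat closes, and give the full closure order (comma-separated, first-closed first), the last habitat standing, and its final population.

Round 1: Cedarfen=19 Dunmere=7 Elkhorn=22 Hollowpine=9 Ironridge=15 → close Elkhorn (overflow 16)
  22÷4 = 5 each, +1 to first 2
Round 2: Cedarfen=25 Dunmere=13 Hollowpine=14 Ironridge=20 → close Cedarfen (overflow 15)
  25÷3 = 8 each, +1 to first 1
Round 3: Dunmere=22 Hollowpine=22 Ironridge=28 → close Ironridge (overflow 18)
  28÷2 = 14 each, +1 to first 0
Round 4: Dunmere=36 Hollowpine=36 → close Dunmere (overflow 27)
  36÷1 = 36 each, +1 to first 0

Closure order: Elkhorn, Cedarfen, Ironridge, Dunmere
Last habitat: Hollowpine with 72 animals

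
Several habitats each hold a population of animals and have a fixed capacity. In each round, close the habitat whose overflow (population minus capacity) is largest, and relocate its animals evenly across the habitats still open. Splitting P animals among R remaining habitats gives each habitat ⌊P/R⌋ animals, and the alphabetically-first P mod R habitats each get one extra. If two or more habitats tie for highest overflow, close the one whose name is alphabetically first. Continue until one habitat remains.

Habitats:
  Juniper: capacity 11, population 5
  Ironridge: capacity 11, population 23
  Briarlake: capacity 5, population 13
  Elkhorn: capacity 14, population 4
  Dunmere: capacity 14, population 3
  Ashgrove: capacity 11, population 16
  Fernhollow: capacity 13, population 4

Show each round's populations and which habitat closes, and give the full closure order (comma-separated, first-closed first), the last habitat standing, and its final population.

Round 1: Ashgrove=16 Briarlake=13 Dunmere=3 Elkhorn=4 Fernhollow=4 Ironridge=23 Juniper=5 → close Ironridge (overflow 12)
  23÷6 = 3 each, +1 to first 5
Round 2: Ashgrove=20 Briarlake=17 Dunmere=7 Elkhorn=8 Fernhollow=8 Juniper=8 → close Briarlake (overflow 12)
  17÷5 = 3 each, +1 to first 2
Round 3: Ashgrove=24 Dunmere=11 Elkhorn=11 Fernhollow=11 Juniper=11 → close Ashgrove (overflow 13)
  24÷4 = 6 each, +1 to first 0
Round 4: Dunmere=17 Elkhorn=17 Fernhollow=17 Juniper=17 → close Juniper (overflow 6)
  17÷3 = 5 each, +1 to first 2
Round 5: Dunmere=23 Elkhorn=23 Fernhollow=22 → close Dunmere (overflow 9)
  23÷2 = 11 each, +1 to first 1
Round 6: Elkhorn=35 Fernhollow=33 → close Elkhorn (overflow 21)
  35÷1 = 35 each, +1 to first 0

Closure order: Ironridge, Briarlake, Ashgrove, Juniper, Dunmere, Elkhorn
Last habitat: Fernhollow with 68 animals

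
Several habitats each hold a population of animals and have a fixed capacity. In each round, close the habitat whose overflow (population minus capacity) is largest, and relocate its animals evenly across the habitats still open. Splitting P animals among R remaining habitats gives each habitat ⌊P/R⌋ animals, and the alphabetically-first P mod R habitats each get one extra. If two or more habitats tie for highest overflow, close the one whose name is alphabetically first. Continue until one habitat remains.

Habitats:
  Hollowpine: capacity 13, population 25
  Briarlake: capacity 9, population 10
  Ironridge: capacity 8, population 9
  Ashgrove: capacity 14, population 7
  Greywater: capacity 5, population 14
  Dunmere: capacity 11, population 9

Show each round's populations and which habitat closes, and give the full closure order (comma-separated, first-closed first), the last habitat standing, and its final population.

Round 1: Ashgrove=7 Briarlake=10 Dunmere=9 Greywater=14 Hollowpine=25 Ironridge=9 → close Hollowpine (overflow 12)
  25÷5 = 5 each, +1 to first 0
Round 2: Ashgrove=12 Briarlake=15 Dunmere=14 Greywater=19 Ironridge=14 → close Greywater (overflow 14)
  19÷4 = 4 each, +1 to first 3
Round 3: Ashgrove=17 Briarlake=20 Dunmere=19 Ironridge=18 → close Briarlake (overflow 11)
  20÷3 = 6 each, +1 to first 2
Round 4: Ashgrove=24 Dunmere=26 Ironridge=24 → close Ironridge (overflow 16)
  24÷2 = 12 each, +1 to first 0
Round 5: Ashgrove=36 Dunmere=38 → close Dunmere (overflow 27)
  38÷1 = 38 each, +1 to first 0

Closure order: Hollowpine, Greywater, Briarlake, Ironridge, Dunmere
Last habitat: Ashgrove with 74 animals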